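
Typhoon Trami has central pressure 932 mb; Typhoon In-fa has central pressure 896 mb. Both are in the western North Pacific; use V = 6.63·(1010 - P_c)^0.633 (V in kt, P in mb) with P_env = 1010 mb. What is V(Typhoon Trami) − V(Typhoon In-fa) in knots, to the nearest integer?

Typhoon Trami: ΔP = 78; V ≈ 6.63 × 78^0.633 ≈ 104.52 kt.
Typhoon In-fa: ΔP = 114; V ≈ 6.63 × 114^0.633 ≈ 132.90 kt.
Difference ≈ 104.52 − 132.90 = -28.38 → -28 kt.

-28 kt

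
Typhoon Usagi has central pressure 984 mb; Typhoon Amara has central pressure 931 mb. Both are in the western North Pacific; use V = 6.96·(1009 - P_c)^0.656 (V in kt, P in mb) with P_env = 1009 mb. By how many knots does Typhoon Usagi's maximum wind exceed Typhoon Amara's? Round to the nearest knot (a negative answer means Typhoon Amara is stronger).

-64 kt

Typhoon Usagi: ΔP = 25; V ≈ 6.96 × 25^0.656 ≈ 57.50 kt.
Typhoon Amara: ΔP = 78; V ≈ 6.96 × 78^0.656 ≈ 121.29 kt.
Difference ≈ 57.50 − 121.29 = -63.79 → -64 kt.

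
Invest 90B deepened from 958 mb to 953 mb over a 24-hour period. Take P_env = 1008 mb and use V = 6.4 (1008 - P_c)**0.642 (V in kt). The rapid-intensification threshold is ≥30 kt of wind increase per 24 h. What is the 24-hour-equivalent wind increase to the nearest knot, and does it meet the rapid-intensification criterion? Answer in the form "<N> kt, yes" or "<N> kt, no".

5 kt, no

V₁: ΔP = 50, V ≈ 6.4 × 50^0.642 ≈ 78.87 kt.
V₂: ΔP = 55, V ≈ 6.4 × 55^0.642 ≈ 83.85 kt.
ΔV over 24 h = 4.98 kt → 24 h equivalent = 4.98 × 24/24 ≈ 4.98 kt.
5 kt < 30 kt ⇒ not rapid intensification.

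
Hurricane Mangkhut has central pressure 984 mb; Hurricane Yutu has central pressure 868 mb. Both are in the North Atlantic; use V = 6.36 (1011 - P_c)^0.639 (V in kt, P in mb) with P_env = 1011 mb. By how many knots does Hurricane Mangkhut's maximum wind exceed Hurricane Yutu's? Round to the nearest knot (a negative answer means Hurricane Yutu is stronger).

-99 kt

Hurricane Mangkhut: ΔP = 27; V ≈ 6.36 × 27^0.639 ≈ 52.25 kt.
Hurricane Yutu: ΔP = 143; V ≈ 6.36 × 143^0.639 ≈ 151.61 kt.
Difference ≈ 52.25 − 151.61 = -99.36 → -99 kt.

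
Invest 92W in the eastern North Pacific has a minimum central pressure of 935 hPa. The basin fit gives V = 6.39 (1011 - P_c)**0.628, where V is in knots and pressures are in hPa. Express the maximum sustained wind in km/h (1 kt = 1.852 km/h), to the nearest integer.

ΔP = 1011 − 935 = 76 hPa.
V ≈ 6.39 × 76^0.628 = 6.39 × 15.176 ≈ 96.973 kt.
96.973 × 1.852 ≈ 179.59 km/h → 180 km/h.

180 km/h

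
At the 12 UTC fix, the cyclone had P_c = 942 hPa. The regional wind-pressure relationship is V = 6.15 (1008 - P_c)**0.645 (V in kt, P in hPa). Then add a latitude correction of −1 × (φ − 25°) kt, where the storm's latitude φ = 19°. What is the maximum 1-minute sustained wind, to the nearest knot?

ΔP = 1008 − 942 = 66 hPa.
66^0.645 ≈ 14.914.
V ≈ 6.15 × 14.914 ≈ 91.7 kt.
Latitude correction: −1 × (19 − 25) = 6 kt.
Corrected V ≈ 97.7 kt → 98 kt.

98 kt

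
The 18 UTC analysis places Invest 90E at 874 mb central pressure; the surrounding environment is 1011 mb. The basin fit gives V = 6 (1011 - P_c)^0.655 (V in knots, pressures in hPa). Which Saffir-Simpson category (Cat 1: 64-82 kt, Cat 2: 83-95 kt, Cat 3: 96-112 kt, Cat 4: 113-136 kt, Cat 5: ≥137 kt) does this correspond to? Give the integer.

5

ΔP = 1011 − 874 = 137 mb.
V ≈ 6 × 137^0.655 = 6 × 25.09 ≈ 151 kt.
151 kt falls in the Category 5 band.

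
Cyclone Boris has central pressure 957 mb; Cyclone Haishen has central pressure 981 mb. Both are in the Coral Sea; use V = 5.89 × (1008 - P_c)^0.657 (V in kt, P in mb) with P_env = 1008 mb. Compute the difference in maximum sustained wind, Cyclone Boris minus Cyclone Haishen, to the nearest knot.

Cyclone Boris: ΔP = 51; V ≈ 5.89 × 51^0.657 ≈ 77.98 kt.
Cyclone Haishen: ΔP = 27; V ≈ 5.89 × 27^0.657 ≈ 51.35 kt.
Difference ≈ 77.98 − 51.35 = 26.63 → 27 kt.

27 kt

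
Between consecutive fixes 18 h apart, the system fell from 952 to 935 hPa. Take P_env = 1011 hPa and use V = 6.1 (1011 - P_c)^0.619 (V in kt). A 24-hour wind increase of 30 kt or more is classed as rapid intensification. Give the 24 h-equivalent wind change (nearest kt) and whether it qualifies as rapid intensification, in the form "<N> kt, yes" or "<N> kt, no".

V₁: ΔP = 59, V ≈ 6.1 × 59^0.619 ≈ 76.12 kt.
V₂: ΔP = 76, V ≈ 6.1 × 76^0.619 ≈ 89.03 kt.
ΔV over 18 h = 12.91 kt → 24 h equivalent = 12.91 × 24/18 ≈ 17.21 kt.
17 kt < 30 kt ⇒ not rapid intensification.

17 kt, no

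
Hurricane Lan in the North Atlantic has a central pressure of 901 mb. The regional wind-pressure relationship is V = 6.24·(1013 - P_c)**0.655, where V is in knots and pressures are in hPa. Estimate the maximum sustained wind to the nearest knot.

ΔP = 1013 − 901 = 112 mb.
112^0.655 ≈ 21.991.
V ≈ 6.24 × 21.991 ≈ 137.2 kt.

137 kt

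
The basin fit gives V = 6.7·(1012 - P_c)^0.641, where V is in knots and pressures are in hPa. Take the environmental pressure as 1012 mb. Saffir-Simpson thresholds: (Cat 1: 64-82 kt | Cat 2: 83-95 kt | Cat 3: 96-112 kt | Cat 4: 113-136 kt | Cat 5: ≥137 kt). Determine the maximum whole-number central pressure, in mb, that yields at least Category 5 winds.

901 mb

Category 5 begins at V = 137 kt.
Required ΔP = (137/6.7)^(1/0.641) = 20.448^1.560 ≈ 110.84 mb.
P_c ≤ 1012 − 110.84 = 901.16, so the highest integer P_c is 901 mb.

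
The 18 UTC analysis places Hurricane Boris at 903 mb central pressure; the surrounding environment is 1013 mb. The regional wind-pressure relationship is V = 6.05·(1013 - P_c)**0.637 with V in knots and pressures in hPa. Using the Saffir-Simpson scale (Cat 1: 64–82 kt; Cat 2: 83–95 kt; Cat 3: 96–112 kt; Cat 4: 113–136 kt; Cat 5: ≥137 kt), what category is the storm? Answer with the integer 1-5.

ΔP = 1013 − 903 = 110 mb.
V ≈ 6.05 × 110^0.637 = 6.05 × 19.97 ≈ 121 kt.
121 kt falls in the Category 4 band.

4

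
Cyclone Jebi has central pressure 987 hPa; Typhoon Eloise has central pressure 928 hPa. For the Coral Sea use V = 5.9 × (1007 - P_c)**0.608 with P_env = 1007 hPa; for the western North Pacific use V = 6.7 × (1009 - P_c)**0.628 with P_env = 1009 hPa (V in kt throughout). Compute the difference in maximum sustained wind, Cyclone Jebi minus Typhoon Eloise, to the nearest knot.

Cyclone Jebi: ΔP = 20; V ≈ 5.9 × 20^0.608 ≈ 36.47 kt.
Typhoon Eloise: ΔP = 81; V ≈ 6.7 × 81^0.628 ≈ 105.83 kt.
Difference ≈ 36.47 − 105.83 = -69.36 → -69 kt.

-69 kt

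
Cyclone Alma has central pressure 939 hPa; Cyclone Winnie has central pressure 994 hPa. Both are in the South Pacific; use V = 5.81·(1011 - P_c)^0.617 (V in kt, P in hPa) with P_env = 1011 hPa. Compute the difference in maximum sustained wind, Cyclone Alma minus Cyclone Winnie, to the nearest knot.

48 kt

Cyclone Alma: ΔP = 72; V ≈ 5.81 × 72^0.617 ≈ 81.31 kt.
Cyclone Winnie: ΔP = 17; V ≈ 5.81 × 17^0.617 ≈ 33.37 kt.
Difference ≈ 81.31 − 33.37 = 47.94 → 48 kt.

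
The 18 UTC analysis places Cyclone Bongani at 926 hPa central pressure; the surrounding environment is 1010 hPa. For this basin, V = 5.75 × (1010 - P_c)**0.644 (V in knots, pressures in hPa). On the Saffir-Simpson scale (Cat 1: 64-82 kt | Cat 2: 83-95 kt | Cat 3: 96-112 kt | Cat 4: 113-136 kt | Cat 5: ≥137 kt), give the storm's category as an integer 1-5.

ΔP = 1010 − 926 = 84 hPa.
V ≈ 5.75 × 84^0.644 = 5.75 × 17.35 ≈ 100 kt.
100 kt falls in the Category 3 band.

3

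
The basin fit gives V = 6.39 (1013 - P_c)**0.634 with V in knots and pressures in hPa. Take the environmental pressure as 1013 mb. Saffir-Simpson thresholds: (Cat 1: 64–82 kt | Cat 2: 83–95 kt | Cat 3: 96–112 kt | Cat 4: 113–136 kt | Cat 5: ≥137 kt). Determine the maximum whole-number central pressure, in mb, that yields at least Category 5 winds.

887 mb

Category 5 begins at V = 137 kt.
Required ΔP = (137/6.39)^(1/0.634) = 21.440^1.577 ≈ 125.81 mb.
P_c ≤ 1013 − 125.81 = 887.19, so the highest integer P_c is 887 mb.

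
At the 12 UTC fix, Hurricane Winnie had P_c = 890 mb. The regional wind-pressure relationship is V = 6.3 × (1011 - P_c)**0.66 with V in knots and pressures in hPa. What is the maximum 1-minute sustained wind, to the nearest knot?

ΔP = 1011 − 890 = 121 mb.
121^0.66 ≈ 23.694.
V ≈ 6.3 × 23.694 ≈ 149.3 kt.

149 kt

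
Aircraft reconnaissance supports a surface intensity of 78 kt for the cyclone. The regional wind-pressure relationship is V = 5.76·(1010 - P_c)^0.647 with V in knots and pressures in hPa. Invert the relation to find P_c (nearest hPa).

ΔP = (V / 5.76)^(1/0.647) = (78/5.76)^1.546.
78/5.76 = 13.542; 13.542^1.546 ≈ 56.12 hPa.
P_c = 1010 − 56.12 = 953.88 ≈ 954 hPa.

954 hPa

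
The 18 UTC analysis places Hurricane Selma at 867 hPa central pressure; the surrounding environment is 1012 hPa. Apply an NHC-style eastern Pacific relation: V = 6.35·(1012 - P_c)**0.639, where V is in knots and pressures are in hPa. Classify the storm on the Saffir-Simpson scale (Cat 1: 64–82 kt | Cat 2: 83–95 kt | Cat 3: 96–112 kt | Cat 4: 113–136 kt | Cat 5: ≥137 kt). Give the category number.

5

ΔP = 1012 − 867 = 145 hPa.
V ≈ 6.35 × 145^0.639 = 6.35 × 24.05 ≈ 153 kt.
153 kt falls in the Category 5 band.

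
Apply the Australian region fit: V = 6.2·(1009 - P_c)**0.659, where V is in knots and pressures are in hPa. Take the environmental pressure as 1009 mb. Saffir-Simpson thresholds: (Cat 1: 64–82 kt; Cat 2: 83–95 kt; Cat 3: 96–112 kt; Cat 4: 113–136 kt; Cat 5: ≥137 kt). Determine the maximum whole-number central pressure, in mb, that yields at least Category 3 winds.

Category 3 begins at V = 96 kt.
Required ΔP = (96/6.2)^(1/0.659) = 15.484^1.517 ≈ 63.91 mb.
P_c ≤ 1009 − 63.91 = 945.09, so the highest integer P_c is 945 mb.

945 mb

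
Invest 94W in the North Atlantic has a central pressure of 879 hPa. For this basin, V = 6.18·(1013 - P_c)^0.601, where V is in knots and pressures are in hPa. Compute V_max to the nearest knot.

ΔP = 1013 − 879 = 134 hPa.
134^0.601 ≈ 18.984.
V ≈ 6.18 × 18.984 ≈ 117.3 kt.

117 kt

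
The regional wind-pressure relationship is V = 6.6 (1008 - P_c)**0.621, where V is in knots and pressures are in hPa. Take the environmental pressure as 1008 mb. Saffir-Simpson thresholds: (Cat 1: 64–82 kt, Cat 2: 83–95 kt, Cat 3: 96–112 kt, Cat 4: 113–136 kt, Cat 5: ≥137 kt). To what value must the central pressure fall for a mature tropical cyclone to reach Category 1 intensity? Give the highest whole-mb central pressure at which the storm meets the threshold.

Category 1 begins at V = 64 kt.
Required ΔP = (64/6.6)^(1/0.621) = 9.697^1.610 ≈ 38.80 mb.
P_c ≤ 1008 − 38.80 = 969.20, so the highest integer P_c is 969 mb.

969 mb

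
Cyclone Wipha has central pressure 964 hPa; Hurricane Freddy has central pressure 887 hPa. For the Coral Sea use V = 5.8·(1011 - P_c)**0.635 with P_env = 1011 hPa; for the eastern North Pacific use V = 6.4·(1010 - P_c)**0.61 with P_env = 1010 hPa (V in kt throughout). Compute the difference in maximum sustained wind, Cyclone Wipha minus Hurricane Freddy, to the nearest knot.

-54 kt

Cyclone Wipha: ΔP = 47; V ≈ 5.8 × 47^0.635 ≈ 66.87 kt.
Hurricane Freddy: ΔP = 123; V ≈ 6.4 × 123^0.61 ≈ 120.51 kt.
Difference ≈ 66.87 − 120.51 = -53.64 → -54 kt.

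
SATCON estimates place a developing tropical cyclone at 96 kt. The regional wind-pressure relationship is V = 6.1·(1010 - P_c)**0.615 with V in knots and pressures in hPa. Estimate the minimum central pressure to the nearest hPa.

922 hPa

ΔP = (V / 6.1)^(1/0.615) = (96/6.1)^1.626.
96/6.1 = 15.738; 15.738^1.626 ≈ 88.36 hPa.
P_c = 1010 − 88.36 = 921.64 ≈ 922 hPa.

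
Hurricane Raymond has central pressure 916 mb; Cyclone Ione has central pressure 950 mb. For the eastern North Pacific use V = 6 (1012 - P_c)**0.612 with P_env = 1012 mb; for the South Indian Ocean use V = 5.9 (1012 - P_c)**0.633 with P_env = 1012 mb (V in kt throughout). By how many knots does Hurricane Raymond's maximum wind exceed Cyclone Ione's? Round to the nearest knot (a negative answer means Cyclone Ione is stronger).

Hurricane Raymond: ΔP = 96; V ≈ 6 × 96^0.612 ≈ 98.02 kt.
Cyclone Ione: ΔP = 62; V ≈ 5.9 × 62^0.633 ≈ 80.43 kt.
Difference ≈ 98.02 − 80.43 = 17.59 → 18 kt.

18 kt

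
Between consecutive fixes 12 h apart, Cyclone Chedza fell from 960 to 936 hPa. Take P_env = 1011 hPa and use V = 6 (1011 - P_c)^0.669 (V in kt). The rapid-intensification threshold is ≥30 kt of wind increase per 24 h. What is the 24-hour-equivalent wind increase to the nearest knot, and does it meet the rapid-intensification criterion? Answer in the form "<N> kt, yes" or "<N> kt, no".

V₁: ΔP = 51, V ≈ 6 × 51^0.669 ≈ 83.28 kt.
V₂: ΔP = 75, V ≈ 6 × 75^0.669 ≈ 107.79 kt.
ΔV over 12 h = 24.51 kt → 24 h equivalent = 24.51 × 24/12 ≈ 49.02 kt.
49 kt ≥ 30 kt ⇒ rapid intensification.

49 kt, yes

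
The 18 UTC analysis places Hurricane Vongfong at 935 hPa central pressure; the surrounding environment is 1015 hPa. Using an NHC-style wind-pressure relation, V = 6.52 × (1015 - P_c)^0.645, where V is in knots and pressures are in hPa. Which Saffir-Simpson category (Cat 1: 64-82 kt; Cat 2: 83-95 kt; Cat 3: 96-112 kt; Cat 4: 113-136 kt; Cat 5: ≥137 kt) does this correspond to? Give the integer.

ΔP = 1015 − 935 = 80 hPa.
V ≈ 6.52 × 80^0.645 = 6.52 × 16.88 ≈ 110 kt.
110 kt falls in the Category 3 band.

3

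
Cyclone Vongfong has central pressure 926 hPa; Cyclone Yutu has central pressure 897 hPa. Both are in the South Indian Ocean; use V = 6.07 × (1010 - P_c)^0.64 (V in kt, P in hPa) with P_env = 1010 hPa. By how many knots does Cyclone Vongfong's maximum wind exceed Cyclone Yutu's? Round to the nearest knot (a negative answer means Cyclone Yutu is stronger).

-22 kt

Cyclone Vongfong: ΔP = 84; V ≈ 6.07 × 84^0.64 ≈ 103.45 kt.
Cyclone Yutu: ΔP = 113; V ≈ 6.07 × 113^0.64 ≈ 125.07 kt.
Difference ≈ 103.45 − 125.07 = -21.62 → -22 kt.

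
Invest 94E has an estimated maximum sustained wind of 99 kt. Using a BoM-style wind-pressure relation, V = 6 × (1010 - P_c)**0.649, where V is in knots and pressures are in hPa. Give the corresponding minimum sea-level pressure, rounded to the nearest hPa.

935 hPa

ΔP = (V / 6)^(1/0.649) = (99/6)^1.541.
99/6 = 16.500; 16.500^1.541 ≈ 75.15 hPa.
P_c = 1010 − 75.15 = 934.85 ≈ 935 hPa.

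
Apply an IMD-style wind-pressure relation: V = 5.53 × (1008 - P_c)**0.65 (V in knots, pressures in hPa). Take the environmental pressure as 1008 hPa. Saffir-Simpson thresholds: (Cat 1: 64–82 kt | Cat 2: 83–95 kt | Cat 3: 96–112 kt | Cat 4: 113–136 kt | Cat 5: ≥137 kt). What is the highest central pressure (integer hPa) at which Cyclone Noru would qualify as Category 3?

Category 3 begins at V = 96 kt.
Required ΔP = (96/5.53)^(1/0.65) = 17.360^1.538 ≈ 80.72 hPa.
P_c ≤ 1008 − 80.72 = 927.28, so the highest integer P_c is 927 hPa.

927 hPa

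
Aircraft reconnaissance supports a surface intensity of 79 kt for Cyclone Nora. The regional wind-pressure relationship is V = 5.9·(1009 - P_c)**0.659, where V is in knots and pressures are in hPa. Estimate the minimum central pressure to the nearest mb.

958 mb

ΔP = (V / 5.9)^(1/0.659) = (79/5.9)^1.517.
79/5.9 = 13.390; 13.390^1.517 ≈ 51.27 mb.
P_c = 1009 − 51.27 = 957.73 ≈ 958 mb.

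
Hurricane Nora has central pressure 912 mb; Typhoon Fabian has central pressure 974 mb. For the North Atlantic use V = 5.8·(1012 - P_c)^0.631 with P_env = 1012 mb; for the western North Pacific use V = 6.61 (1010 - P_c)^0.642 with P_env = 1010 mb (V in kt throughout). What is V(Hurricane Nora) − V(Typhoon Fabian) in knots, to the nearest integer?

Hurricane Nora: ΔP = 100; V ≈ 5.8 × 100^0.631 ≈ 106.03 kt.
Typhoon Fabian: ΔP = 36; V ≈ 6.61 × 36^0.642 ≈ 65.97 kt.
Difference ≈ 106.03 − 65.97 = 40.06 → 40 kt.

40 kt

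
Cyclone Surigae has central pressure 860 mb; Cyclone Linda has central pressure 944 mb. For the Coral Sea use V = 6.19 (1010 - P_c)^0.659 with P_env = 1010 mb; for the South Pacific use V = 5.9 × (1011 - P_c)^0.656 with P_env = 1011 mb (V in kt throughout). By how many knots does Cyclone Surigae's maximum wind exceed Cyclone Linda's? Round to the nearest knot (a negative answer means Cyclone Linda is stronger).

Cyclone Surigae: ΔP = 150; V ≈ 6.19 × 150^0.659 ≈ 168.16 kt.
Cyclone Linda: ΔP = 67; V ≈ 5.9 × 67^0.656 ≈ 93.06 kt.
Difference ≈ 168.16 − 93.06 = 75.10 → 75 kt.

75 kt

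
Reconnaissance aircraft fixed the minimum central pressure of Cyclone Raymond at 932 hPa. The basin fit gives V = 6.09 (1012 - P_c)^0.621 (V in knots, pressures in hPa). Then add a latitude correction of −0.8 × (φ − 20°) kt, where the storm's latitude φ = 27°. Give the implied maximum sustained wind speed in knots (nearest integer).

ΔP = 1012 − 932 = 80 hPa.
80^0.621 ≈ 15.199.
V ≈ 6.09 × 15.199 ≈ 92.6 kt.
Latitude correction: −0.8 × (27 − 20) = -5.6 kt.
Corrected V ≈ 87 kt → 87 kt.

87 kt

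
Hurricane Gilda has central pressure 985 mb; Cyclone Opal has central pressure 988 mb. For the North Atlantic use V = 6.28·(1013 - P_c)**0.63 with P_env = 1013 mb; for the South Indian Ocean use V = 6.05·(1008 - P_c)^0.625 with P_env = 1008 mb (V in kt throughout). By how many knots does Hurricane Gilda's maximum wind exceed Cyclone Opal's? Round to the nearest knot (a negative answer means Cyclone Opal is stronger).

12 kt

Hurricane Gilda: ΔP = 28; V ≈ 6.28 × 28^0.63 ≈ 51.25 kt.
Cyclone Opal: ΔP = 20; V ≈ 6.05 × 20^0.625 ≈ 39.35 kt.
Difference ≈ 51.25 − 39.35 = 11.90 → 12 kt.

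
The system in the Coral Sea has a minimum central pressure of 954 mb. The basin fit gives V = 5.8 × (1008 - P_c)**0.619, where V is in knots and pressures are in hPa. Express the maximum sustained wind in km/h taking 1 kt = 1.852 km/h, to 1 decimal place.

ΔP = 1008 − 954 = 54 mb.
V ≈ 5.8 × 54^0.619 = 5.8 × 11.813 ≈ 68.514 kt.
68.514 × 1.852 ≈ 126.89 km/h → 126.9 km/h.

126.9 km/h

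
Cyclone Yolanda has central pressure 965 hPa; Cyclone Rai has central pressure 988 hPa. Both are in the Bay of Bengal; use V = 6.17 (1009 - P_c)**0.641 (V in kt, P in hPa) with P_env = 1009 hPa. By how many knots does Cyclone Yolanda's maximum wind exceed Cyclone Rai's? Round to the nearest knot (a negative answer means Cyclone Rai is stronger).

Cyclone Yolanda: ΔP = 44; V ≈ 6.17 × 44^0.641 ≈ 69.78 kt.
Cyclone Rai: ΔP = 21; V ≈ 6.17 × 21^0.641 ≈ 43.43 kt.
Difference ≈ 69.78 − 43.43 = 26.35 → 26 kt.

26 kt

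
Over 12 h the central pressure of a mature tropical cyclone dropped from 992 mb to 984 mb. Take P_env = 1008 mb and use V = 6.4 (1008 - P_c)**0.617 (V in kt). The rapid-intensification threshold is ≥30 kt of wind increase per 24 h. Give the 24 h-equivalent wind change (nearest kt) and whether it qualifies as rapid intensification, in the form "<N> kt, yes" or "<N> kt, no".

V₁: ΔP = 16, V ≈ 6.4 × 16^0.617 ≈ 35.41 kt.
V₂: ΔP = 24, V ≈ 6.4 × 24^0.617 ≈ 45.47 kt.
ΔV over 12 h = 10.06 kt → 24 h equivalent = 10.06 × 24/12 ≈ 20.12 kt.
20 kt < 30 kt ⇒ not rapid intensification.

20 kt, no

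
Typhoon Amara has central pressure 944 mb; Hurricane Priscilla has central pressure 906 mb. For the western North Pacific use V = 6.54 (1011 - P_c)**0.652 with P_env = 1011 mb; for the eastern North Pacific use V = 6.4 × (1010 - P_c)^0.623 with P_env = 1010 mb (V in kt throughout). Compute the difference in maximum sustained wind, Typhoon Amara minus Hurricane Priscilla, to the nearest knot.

-14 kt

Typhoon Amara: ΔP = 67; V ≈ 6.54 × 67^0.652 ≈ 101.43 kt.
Hurricane Priscilla: ΔP = 104; V ≈ 6.4 × 104^0.623 ≈ 115.56 kt.
Difference ≈ 101.43 − 115.56 = -14.13 → -14 kt.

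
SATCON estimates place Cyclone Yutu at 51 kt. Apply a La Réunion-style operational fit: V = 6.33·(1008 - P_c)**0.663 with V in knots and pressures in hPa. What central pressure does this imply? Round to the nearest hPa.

985 hPa

ΔP = (V / 6.33)^(1/0.663) = (51/6.33)^1.508.
51/6.33 = 8.057; 8.057^1.508 ≈ 23.27 hPa.
P_c = 1008 − 23.27 = 984.73 ≈ 985 hPa.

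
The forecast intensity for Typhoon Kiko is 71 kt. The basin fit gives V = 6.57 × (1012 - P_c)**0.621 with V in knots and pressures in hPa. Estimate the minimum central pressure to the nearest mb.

966 mb

ΔP = (V / 6.57)^(1/0.621) = (71/6.57)^1.610.
71/6.57 = 10.807; 10.807^1.610 ≈ 46.19 mb.
P_c = 1012 − 46.19 = 965.81 ≈ 966 mb.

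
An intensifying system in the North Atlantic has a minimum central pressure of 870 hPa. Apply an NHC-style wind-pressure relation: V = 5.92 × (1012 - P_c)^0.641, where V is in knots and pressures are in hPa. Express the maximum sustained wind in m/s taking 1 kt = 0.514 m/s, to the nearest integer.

ΔP = 1012 − 870 = 142 hPa.
V ≈ 5.92 × 142^0.641 = 5.92 × 23.967 ≈ 141.886 kt.
141.886 × 0.514 ≈ 72.93 m/s → 73 m/s.

73 m/s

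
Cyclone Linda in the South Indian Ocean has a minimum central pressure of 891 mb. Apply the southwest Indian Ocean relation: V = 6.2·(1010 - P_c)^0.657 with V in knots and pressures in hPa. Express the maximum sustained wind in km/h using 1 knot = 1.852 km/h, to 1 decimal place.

265.3 km/h

ΔP = 1010 − 891 = 119 mb.
V ≈ 6.2 × 119^0.657 = 6.2 × 23.101 ≈ 143.227 kt.
143.227 × 1.852 ≈ 265.26 km/h → 265.3 km/h.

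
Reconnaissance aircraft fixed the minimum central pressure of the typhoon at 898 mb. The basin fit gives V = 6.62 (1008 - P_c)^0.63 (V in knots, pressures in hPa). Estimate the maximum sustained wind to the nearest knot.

ΔP = 1008 − 898 = 110 mb.
110^0.63 ≈ 19.323.
V ≈ 6.62 × 19.323 ≈ 127.9 kt.

128 kt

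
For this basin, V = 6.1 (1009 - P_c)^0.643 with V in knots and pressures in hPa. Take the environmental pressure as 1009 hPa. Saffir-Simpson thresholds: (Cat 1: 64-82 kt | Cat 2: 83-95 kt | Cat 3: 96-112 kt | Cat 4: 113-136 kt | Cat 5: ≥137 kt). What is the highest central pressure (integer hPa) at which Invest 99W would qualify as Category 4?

915 hPa

Category 4 begins at V = 113 kt.
Required ΔP = (113/6.1)^(1/0.643) = 18.525^1.555 ≈ 93.67 hPa.
P_c ≤ 1009 − 93.67 = 915.33, so the highest integer P_c is 915 hPa.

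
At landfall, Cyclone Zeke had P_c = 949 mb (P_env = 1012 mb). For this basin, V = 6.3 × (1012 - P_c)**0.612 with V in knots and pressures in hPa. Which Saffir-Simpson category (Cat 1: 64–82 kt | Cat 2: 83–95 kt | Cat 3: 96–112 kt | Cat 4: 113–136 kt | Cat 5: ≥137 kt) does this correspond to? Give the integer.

1

ΔP = 1012 − 949 = 63 mb.
V ≈ 6.3 × 63^0.612 = 6.3 × 12.62 ≈ 80 kt.
80 kt falls in the Category 1 band.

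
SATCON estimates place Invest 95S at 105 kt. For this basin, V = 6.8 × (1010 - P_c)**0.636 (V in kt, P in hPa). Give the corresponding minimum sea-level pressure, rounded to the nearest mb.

ΔP = (V / 6.8)^(1/0.636) = (105/6.8)^1.572.
105/6.8 = 15.441; 15.441^1.572 ≈ 73.96 mb.
P_c = 1010 − 73.96 = 936.04 ≈ 936 mb.

936 mb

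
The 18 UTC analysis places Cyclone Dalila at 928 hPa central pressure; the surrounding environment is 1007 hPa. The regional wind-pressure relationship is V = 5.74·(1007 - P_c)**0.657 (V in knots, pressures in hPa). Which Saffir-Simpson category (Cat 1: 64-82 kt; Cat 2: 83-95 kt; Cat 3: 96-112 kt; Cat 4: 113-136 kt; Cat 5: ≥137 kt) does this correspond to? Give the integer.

ΔP = 1007 − 928 = 79 hPa.
V ≈ 5.74 × 79^0.657 = 5.74 × 17.65 ≈ 101 kt.
101 kt falls in the Category 3 band.

3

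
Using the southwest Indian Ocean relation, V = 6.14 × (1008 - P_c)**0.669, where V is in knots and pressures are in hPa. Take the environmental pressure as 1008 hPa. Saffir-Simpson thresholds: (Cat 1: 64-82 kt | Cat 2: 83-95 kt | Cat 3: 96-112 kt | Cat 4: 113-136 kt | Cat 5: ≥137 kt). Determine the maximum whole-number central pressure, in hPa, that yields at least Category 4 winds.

Category 4 begins at V = 113 kt.
Required ΔP = (113/6.14)^(1/0.669) = 18.404^1.495 ≈ 77.76 hPa.
P_c ≤ 1008 − 77.76 = 930.24, so the highest integer P_c is 930 hPa.

930 hPa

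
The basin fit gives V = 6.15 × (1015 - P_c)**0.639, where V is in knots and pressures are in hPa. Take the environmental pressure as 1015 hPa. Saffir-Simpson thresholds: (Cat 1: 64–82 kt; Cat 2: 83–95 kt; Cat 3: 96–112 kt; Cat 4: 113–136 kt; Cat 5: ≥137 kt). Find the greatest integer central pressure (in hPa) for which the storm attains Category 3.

941 hPa

Category 3 begins at V = 96 kt.
Required ΔP = (96/6.15)^(1/0.639) = 15.610^1.565 ≈ 73.72 hPa.
P_c ≤ 1015 − 73.72 = 941.28, so the highest integer P_c is 941 hPa.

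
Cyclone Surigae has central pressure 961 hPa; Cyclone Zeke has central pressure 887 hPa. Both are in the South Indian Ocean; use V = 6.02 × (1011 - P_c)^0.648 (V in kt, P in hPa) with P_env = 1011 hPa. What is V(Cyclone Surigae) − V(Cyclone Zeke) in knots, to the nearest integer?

-61 kt

Cyclone Surigae: ΔP = 50; V ≈ 6.02 × 50^0.648 ≈ 75.95 kt.
Cyclone Zeke: ΔP = 124; V ≈ 6.02 × 124^0.648 ≈ 136.82 kt.
Difference ≈ 75.95 − 136.82 = -60.87 → -61 kt.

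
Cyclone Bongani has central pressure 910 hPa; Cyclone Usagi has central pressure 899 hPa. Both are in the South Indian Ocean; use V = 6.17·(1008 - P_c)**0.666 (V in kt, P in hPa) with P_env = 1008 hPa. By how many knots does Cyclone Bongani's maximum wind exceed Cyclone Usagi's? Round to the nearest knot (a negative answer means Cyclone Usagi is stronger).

-10 kt

Cyclone Bongani: ΔP = 98; V ≈ 6.17 × 98^0.666 ≈ 130.75 kt.
Cyclone Usagi: ΔP = 109; V ≈ 6.17 × 109^0.666 ≈ 140.35 kt.
Difference ≈ 130.75 − 140.35 = -9.60 → -10 kt.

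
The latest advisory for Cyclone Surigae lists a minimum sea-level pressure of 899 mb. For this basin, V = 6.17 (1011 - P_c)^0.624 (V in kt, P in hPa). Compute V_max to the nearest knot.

ΔP = 1011 − 899 = 112 mb.
112^0.624 ≈ 18.998.
V ≈ 6.17 × 18.998 ≈ 117.2 kt.

117 kt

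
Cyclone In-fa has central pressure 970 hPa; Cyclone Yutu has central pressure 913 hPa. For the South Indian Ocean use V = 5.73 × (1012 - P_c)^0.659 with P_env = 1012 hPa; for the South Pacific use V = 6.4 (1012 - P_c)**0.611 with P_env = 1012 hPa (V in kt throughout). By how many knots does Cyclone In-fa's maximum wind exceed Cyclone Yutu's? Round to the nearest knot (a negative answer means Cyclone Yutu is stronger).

-39 kt

Cyclone In-fa: ΔP = 42; V ≈ 5.73 × 42^0.659 ≈ 67.28 kt.
Cyclone Yutu: ΔP = 99; V ≈ 6.4 × 99^0.611 ≈ 106.05 kt.
Difference ≈ 67.28 − 106.05 = -38.77 → -39 kt.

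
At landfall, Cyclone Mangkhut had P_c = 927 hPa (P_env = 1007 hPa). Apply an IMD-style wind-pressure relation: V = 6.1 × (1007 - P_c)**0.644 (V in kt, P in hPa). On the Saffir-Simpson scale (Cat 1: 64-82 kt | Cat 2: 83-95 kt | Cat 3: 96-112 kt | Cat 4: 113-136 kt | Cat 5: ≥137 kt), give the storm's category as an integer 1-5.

3

ΔP = 1007 − 927 = 80 hPa.
V ≈ 6.1 × 80^0.644 = 6.1 × 16.81 ≈ 103 kt.
103 kt falls in the Category 3 band.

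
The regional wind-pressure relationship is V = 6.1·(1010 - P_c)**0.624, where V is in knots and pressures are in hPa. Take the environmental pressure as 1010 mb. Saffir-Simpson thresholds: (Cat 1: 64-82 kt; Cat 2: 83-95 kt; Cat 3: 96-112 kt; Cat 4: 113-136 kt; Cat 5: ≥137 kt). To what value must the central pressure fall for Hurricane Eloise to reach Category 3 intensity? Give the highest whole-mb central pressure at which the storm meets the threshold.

Category 3 begins at V = 96 kt.
Required ΔP = (96/6.1)^(1/0.624) = 15.738^1.603 ≈ 82.83 mb.
P_c ≤ 1010 − 82.83 = 927.17, so the highest integer P_c is 927 mb.

927 mb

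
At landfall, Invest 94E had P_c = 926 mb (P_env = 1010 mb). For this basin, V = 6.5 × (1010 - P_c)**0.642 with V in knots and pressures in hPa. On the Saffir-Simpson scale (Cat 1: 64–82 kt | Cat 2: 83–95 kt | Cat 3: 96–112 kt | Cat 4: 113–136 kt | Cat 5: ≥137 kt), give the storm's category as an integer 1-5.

ΔP = 1010 − 926 = 84 mb.
V ≈ 6.5 × 84^0.642 = 6.5 × 17.19 ≈ 112 kt.
112 kt falls in the Category 3 band.

3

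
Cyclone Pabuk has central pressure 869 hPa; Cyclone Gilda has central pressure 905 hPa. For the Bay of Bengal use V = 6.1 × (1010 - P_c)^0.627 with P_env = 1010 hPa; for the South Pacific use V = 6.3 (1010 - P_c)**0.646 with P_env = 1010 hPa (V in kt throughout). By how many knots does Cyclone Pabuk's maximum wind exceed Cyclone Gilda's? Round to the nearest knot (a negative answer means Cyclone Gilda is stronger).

Cyclone Pabuk: ΔP = 141; V ≈ 6.1 × 141^0.627 ≈ 135.80 kt.
Cyclone Gilda: ΔP = 105; V ≈ 6.3 × 105^0.646 ≈ 127.36 kt.
Difference ≈ 135.80 − 127.36 = 8.44 → 8 kt.

8 kt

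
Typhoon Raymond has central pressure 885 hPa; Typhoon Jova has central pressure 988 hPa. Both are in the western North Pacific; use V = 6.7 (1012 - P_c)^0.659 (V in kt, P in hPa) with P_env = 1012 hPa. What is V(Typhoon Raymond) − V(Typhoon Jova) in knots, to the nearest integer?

Typhoon Raymond: ΔP = 127; V ≈ 6.7 × 127^0.659 ≈ 163.11 kt.
Typhoon Jova: ΔP = 24; V ≈ 6.7 × 24^0.659 ≈ 54.40 kt.
Difference ≈ 163.11 − 54.40 = 108.71 → 109 kt.

109 kt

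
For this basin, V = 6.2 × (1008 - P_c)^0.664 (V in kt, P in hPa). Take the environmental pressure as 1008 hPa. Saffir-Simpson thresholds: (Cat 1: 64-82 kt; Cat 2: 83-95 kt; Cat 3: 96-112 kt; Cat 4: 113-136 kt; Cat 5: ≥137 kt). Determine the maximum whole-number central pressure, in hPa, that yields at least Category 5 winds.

Category 5 begins at V = 137 kt.
Required ΔP = (137/6.2)^(1/0.664) = 22.097^1.506 ≈ 105.83 hPa.
P_c ≤ 1008 − 105.83 = 902.17, so the highest integer P_c is 902 hPa.

902 hPa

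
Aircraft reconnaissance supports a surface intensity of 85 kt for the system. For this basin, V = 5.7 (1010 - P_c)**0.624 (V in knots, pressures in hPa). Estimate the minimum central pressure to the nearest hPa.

ΔP = (V / 5.7)^(1/0.624) = (85/5.7)^1.603.
85/5.7 = 14.912; 14.912^1.603 ≈ 75.98 hPa.
P_c = 1010 − 75.98 = 934.02 ≈ 934 hPa.

934 hPa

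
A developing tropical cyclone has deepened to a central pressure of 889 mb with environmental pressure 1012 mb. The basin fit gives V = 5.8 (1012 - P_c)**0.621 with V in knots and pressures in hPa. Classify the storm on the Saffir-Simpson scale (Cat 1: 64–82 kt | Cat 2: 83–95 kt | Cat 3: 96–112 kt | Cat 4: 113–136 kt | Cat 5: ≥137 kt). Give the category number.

4

ΔP = 1012 − 889 = 123 mb.
V ≈ 5.8 × 123^0.621 = 5.8 × 19.85 ≈ 115 kt.
115 kt falls in the Category 4 band.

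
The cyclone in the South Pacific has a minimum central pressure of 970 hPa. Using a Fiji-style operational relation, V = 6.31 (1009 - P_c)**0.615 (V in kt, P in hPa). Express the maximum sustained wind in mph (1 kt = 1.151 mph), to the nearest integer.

69 mph

ΔP = 1009 − 970 = 39 hPa.
V ≈ 6.31 × 39^0.615 = 6.31 × 9.517 ≈ 60.053 kt.
60.053 × 1.151 ≈ 69.12 mph → 69 mph.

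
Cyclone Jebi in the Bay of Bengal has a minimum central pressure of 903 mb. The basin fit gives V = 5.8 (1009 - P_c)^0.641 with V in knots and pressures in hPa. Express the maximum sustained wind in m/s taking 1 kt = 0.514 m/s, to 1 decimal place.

ΔP = 1009 − 903 = 106 mb.
V ≈ 5.8 × 106^0.641 = 5.8 × 19.871 ≈ 115.252 kt.
115.252 × 0.514 ≈ 59.24 m/s → 59.2 m/s.

59.2 m/s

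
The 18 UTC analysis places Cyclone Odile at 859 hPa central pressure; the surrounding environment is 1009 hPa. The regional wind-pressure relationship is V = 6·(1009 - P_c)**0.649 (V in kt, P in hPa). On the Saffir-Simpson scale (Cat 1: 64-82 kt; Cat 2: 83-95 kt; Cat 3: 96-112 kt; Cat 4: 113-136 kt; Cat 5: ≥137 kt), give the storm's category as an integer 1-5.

ΔP = 1009 − 859 = 150 hPa.
V ≈ 6 × 150^0.649 = 6 × 25.84 ≈ 155 kt.
155 kt falls in the Category 5 band.

5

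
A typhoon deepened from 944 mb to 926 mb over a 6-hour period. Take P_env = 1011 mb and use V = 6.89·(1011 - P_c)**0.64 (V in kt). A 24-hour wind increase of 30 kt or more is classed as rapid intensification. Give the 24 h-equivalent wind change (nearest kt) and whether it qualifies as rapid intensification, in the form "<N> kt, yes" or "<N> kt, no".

V₁: ΔP = 67, V ≈ 6.89 × 67^0.64 ≈ 101.60 kt.
V₂: ΔP = 85, V ≈ 6.89 × 85^0.64 ≈ 118.32 kt.
ΔV over 6 h = 16.72 kt → 24 h equivalent = 16.72 × 24/6 ≈ 66.88 kt.
67 kt ≥ 30 kt ⇒ rapid intensification.

67 kt, yes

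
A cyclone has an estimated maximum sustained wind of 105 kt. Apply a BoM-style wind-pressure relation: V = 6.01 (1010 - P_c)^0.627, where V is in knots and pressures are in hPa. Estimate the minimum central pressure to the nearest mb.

ΔP = (V / 6.01)^(1/0.627) = (105/6.01)^1.595.
105/6.01 = 17.471; 17.471^1.595 ≈ 95.80 mb.
P_c = 1010 − 95.80 = 914.20 ≈ 914 mb.

914 mb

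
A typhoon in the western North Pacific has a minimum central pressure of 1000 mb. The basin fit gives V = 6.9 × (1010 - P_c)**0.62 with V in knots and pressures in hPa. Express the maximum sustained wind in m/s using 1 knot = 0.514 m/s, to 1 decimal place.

14.8 m/s

ΔP = 1010 − 1000 = 10 mb.
V ≈ 6.9 × 10^0.62 = 6.9 × 4.169 ≈ 28.764 kt.
28.764 × 0.514 ≈ 14.78 m/s → 14.8 m/s.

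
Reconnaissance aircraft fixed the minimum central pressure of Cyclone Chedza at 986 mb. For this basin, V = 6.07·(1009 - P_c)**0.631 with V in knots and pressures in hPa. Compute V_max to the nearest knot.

ΔP = 1009 − 986 = 23 mb.
23^0.631 ≈ 7.232.
V ≈ 6.07 × 7.232 ≈ 43.9 kt.

44 kt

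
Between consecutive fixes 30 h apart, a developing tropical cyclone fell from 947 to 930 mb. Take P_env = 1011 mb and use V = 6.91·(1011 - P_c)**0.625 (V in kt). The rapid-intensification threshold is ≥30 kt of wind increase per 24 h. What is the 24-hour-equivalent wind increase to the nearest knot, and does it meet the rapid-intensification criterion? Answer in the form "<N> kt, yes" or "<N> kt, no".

V₁: ΔP = 64, V ≈ 6.91 × 64^0.625 ≈ 92.97 kt.
V₂: ΔP = 81, V ≈ 6.91 × 81^0.625 ≈ 107.72 kt.
ΔV over 30 h = 14.75 kt → 24 h equivalent = 14.75 × 24/30 ≈ 11.80 kt.
12 kt < 30 kt ⇒ not rapid intensification.

12 kt, no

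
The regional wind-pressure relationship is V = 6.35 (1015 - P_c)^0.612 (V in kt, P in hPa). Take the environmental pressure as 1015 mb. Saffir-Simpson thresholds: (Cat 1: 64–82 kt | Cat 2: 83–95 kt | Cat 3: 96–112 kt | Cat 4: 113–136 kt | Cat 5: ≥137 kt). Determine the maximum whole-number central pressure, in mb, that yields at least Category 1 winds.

971 mb

Category 1 begins at V = 64 kt.
Required ΔP = (64/6.35)^(1/0.612) = 10.079^1.634 ≈ 43.61 mb.
P_c ≤ 1015 − 43.61 = 971.39, so the highest integer P_c is 971 mb.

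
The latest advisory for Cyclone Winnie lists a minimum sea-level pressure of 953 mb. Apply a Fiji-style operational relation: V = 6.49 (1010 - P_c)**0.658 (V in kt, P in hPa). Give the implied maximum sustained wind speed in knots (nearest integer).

ΔP = 1010 − 953 = 57 mb.
57^0.658 ≈ 14.301.
V ≈ 6.49 × 14.301 ≈ 92.8 kt.

93 kt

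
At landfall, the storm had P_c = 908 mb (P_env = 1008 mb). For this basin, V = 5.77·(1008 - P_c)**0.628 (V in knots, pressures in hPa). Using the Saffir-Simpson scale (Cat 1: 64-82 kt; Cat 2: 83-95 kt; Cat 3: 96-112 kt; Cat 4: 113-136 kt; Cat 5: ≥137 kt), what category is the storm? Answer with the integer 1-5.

ΔP = 1008 − 908 = 100 mb.
V ≈ 5.77 × 100^0.628 = 5.77 × 18.03 ≈ 104 kt.
104 kt falls in the Category 3 band.

3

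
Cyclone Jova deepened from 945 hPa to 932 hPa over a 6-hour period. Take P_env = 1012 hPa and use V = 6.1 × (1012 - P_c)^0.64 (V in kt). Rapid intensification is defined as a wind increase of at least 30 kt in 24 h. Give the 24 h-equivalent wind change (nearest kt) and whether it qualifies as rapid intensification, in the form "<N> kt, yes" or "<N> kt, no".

V₁: ΔP = 67, V ≈ 6.1 × 67^0.64 ≈ 89.95 kt.
V₂: ΔP = 80, V ≈ 6.1 × 80^0.64 ≈ 100.76 kt.
ΔV over 6 h = 10.81 kt → 24 h equivalent = 10.81 × 24/6 ≈ 43.24 kt.
43 kt ≥ 30 kt ⇒ rapid intensification.

43 kt, yes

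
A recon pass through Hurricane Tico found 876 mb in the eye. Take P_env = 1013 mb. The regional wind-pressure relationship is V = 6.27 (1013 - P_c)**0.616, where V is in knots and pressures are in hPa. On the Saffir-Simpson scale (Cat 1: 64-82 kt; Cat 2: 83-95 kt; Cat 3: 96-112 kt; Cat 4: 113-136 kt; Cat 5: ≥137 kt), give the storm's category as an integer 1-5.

4

ΔP = 1013 − 876 = 137 mb.
V ≈ 6.27 × 137^0.616 = 6.27 × 20.71 ≈ 130 kt.
130 kt falls in the Category 4 band.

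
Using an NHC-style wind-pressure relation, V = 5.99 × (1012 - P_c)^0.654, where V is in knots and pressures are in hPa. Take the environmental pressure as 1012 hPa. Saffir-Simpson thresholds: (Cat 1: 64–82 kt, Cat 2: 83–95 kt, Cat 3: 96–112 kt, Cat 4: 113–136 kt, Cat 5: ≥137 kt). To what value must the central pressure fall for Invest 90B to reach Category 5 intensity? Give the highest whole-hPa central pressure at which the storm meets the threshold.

Category 5 begins at V = 137 kt.
Required ΔP = (137/5.99)^(1/0.654) = 22.871^1.529 ≈ 119.79 hPa.
P_c ≤ 1012 − 119.79 = 892.21, so the highest integer P_c is 892 hPa.

892 hPa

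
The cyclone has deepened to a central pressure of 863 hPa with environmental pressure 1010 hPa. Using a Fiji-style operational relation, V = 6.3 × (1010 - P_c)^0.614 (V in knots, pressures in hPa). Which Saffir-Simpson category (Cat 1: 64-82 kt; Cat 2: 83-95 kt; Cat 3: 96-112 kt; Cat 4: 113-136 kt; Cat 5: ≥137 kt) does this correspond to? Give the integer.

ΔP = 1010 − 863 = 147 hPa.
V ≈ 6.3 × 147^0.614 = 6.3 × 21.42 ≈ 135 kt.
135 kt falls in the Category 4 band.

4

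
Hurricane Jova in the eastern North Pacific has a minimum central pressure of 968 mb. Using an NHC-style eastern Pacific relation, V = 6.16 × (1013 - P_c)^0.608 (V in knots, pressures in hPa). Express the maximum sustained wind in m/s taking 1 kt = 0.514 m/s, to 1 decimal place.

32.0 m/s

ΔP = 1013 − 968 = 45 mb.
V ≈ 6.16 × 45^0.608 = 6.16 × 10.119 ≈ 62.335 kt.
62.335 × 0.514 ≈ 32.04 m/s → 32.0 m/s.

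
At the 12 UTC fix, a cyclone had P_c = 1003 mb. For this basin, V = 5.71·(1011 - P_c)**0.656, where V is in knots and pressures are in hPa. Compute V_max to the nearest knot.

22 kt

ΔP = 1011 − 1003 = 8 mb.
8^0.656 ≈ 3.912.
V ≈ 5.71 × 3.912 ≈ 22.3 kt.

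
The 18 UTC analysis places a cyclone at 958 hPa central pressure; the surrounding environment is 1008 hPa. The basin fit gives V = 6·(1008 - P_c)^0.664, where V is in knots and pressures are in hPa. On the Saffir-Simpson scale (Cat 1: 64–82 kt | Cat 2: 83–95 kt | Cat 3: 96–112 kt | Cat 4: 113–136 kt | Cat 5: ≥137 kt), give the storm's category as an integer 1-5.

1

ΔP = 1008 − 958 = 50 hPa.
V ≈ 6 × 50^0.664 = 6 × 13.43 ≈ 81 kt.
81 kt falls in the Category 1 band.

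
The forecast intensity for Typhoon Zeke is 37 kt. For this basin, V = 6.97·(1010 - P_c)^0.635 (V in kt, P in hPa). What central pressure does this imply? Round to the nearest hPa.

996 hPa

ΔP = (V / 6.97)^(1/0.635) = (37/6.97)^1.575.
37/6.97 = 5.308; 5.308^1.575 ≈ 13.86 hPa.
P_c = 1010 − 13.86 = 996.14 ≈ 996 hPa.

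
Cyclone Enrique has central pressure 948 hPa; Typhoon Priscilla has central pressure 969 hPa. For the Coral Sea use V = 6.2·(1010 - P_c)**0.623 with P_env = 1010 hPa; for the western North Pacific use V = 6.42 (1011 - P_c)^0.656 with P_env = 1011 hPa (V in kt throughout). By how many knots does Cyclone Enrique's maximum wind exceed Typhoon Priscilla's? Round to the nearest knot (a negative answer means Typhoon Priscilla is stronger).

7 kt

Cyclone Enrique: ΔP = 62; V ≈ 6.2 × 62^0.623 ≈ 81.11 kt.
Typhoon Priscilla: ΔP = 42; V ≈ 6.42 × 42^0.656 ≈ 74.54 kt.
Difference ≈ 81.11 − 74.54 = 6.57 → 7 kt.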